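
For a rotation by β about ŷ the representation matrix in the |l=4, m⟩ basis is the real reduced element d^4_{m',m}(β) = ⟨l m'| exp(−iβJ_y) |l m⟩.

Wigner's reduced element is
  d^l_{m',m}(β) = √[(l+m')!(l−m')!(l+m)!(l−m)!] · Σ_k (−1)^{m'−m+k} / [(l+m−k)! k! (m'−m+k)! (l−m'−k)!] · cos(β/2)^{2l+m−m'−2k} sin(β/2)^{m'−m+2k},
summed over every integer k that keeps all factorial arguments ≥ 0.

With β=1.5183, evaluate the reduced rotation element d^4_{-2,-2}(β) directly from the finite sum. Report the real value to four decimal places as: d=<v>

d=0.1805

d^4_{-2,-2}(β=1.5183) via Wigner's sum:
With c≡cos(β/2)=0.725421 and s≡sin(β/2)=0.688305, N=[2·720·2·720]^{1/2}=1440.000000
The bounds max(0,m−m')=0 and min(l+m,l−m')=2 give 3 terms
  k=0: (−1)^0·1440.0000/(1440)·0.7254^8·0.6883^0 = +0.076687
  k=1: (−1)^1·1440.0000/(120)·0.7254^6·0.6883^2 = -0.828486
  k=2: (−1)^2·1440.0000/(96)·0.7254^4·0.6883^4 = +0.932345
d^4_{-2,-2}(1.5183) = +0.076687 -0.828486 +0.932345 = +0.180546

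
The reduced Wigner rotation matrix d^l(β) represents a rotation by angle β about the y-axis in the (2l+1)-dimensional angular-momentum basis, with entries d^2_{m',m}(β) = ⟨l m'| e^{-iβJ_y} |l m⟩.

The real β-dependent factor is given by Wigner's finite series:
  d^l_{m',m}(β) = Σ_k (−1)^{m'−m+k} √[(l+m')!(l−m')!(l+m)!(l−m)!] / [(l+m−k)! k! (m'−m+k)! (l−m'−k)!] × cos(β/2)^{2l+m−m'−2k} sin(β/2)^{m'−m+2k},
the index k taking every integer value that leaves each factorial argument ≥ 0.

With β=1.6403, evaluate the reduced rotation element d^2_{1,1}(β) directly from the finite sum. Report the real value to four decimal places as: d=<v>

d^2_{1,1}(β=1.6403) via Wigner's sum:
With c≡cos(β/2)=0.682112 and s≡sin(β/2)=0.731248, N=[6·1·6·1]^{1/2}=6.000000
The bounds max(0,m−m')=0 and min(l+m,l−m')=1 give 2 terms
  k=0: (−1)^0·6.0000/(6)·0.6821^4·0.7312^0 = +0.216482
  k=1: (−1)^1·6.0000/(2)·0.6821^2·0.7312^2 = -0.746383
d^2_{1,1}(1.6403) = +0.216482 -0.746383 = -0.529901

d=-0.5299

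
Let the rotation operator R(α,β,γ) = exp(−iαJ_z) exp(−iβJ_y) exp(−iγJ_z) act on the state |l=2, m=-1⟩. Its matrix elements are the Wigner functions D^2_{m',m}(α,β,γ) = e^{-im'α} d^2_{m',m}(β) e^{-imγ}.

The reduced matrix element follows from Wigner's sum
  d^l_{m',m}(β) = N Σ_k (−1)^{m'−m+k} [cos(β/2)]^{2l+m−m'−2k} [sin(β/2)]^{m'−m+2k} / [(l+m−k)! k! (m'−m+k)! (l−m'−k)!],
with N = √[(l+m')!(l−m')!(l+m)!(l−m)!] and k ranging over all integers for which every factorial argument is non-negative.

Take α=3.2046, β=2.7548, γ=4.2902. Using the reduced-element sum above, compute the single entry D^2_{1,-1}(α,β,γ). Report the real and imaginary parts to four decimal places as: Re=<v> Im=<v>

Re=-0.3828 Im=-0.7260

Split into d^2_{1,-1}(β=2.7548) × two z-phases.
Half-angle: c=0.192193, s=0.981357. N=√(6·1·1·6)=6.000000
k: max(0,(-1)−(1))=0 … min(2+(-1),2−(1))=1
  k=0: (−1)^2·6.0000/(2)·0.1922^2·0.9814^2 = +0.106721
  k=1: (−1)^3·6.0000/(6)·0.1922^0·0.9814^4 = -0.927488
d^2_{1,-1}(2.7548) = +0.106721 -0.927488 = -0.820767
Phases: e^{-i·(1)·3.2046}=-0.998016+0.062966i, e^{-i·(-1)·4.2902}=-0.409758-0.912194i ⇒ D=-0.382791-0.726037i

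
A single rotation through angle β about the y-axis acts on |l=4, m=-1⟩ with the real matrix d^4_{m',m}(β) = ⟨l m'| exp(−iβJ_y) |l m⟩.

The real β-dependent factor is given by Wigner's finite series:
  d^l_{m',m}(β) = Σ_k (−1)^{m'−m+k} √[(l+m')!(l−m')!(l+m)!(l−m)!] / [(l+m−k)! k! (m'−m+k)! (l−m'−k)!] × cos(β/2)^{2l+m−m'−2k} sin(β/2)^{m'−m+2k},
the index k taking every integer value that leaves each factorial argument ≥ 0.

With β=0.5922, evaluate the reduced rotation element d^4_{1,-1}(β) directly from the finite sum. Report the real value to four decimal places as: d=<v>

d^4_{1,-1}(β=0.5922) via Wigner's sum:
c=cos(0.5922/2)=0.956482, s=sin(0.5922/2)=0.291792; N=√[120·6·6·120]=720.000000
k∈{0,1,2,3} keeps every argument non-negative
  k=0: (−1)^2·720.0000/(72)·0.9565^6·0.2918^2 = +0.651940
  k=1: (−1)^3·720.0000/(24)·0.9565^4·0.2918^4 = -0.182021
  k=2: (−1)^4·720.0000/(48)·0.9565^2·0.2918^6 = +0.008470
  k=3: (−1)^5·720.0000/(720)·0.9565^0·0.2918^8 = -0.000053
d^4_{1,-1}(0.5922) = +0.651940 -0.182021 +0.008470 -0.000053 = +0.478336

d=0.4783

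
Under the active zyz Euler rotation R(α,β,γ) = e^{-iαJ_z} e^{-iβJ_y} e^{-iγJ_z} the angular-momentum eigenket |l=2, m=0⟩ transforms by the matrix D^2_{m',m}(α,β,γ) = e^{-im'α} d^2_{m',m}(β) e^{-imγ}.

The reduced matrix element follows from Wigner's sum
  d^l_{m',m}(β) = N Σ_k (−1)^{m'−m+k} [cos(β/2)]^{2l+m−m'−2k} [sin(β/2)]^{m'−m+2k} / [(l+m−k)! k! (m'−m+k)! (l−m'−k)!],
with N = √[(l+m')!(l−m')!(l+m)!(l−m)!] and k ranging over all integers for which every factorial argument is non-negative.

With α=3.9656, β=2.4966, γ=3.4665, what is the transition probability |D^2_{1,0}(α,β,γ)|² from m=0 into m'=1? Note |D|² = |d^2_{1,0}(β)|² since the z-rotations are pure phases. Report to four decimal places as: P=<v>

D^2_{1,0}(3.9656,2.4966,3.4665) = e^{-i·1·3.9656}·d^2_{1,0}(2.4966)·e^{-i·0·3.4665}. Compute d first:
Half-angle: c=0.316935, s=0.948447. N=√(6·1·2·2)=4.898979
k∈{0,1} keeps every argument non-negative
  k=0: (−1)^1·4.8990/(2)·0.3169^3·0.9484^1 = -0.073961
  k=1: (−1)^2·4.8990/(2)·0.3169^1·0.9484^3 = +0.662347
d^2_{1,0}(2.4966) = -0.073961 +0.662347 = +0.588386
|D^2_{1,0}|² = |d^2_{1,0}(β)|² = (+0.588386)² = 0.346199 (the z-rotation phases have unit modulus)

P=0.3462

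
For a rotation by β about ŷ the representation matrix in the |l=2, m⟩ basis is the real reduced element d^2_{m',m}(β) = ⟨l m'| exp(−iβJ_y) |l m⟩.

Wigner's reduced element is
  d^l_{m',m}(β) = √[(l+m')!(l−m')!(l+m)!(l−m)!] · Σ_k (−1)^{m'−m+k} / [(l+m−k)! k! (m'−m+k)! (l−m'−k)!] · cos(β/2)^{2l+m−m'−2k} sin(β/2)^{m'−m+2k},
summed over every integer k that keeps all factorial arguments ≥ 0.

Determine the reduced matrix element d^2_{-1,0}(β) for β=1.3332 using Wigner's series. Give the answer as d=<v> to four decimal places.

d=0.2802

d^2_{-1,0}(β=1.3332) via Wigner's sum:
Half-angle: c=0.785928, s=0.618317. N=√(1·6·2·2)=4.898979
The bounds max(0,m−m')=1 and min(l+m,l−m')=2 give 2 terms
  k=1: (−1)^0·4.8990/(2)·0.7859^3·0.6183^1 = +0.735252
  k=2: (−1)^1·4.8990/(2)·0.7859^1·0.6183^3 = -0.455086
d^2_{-1,0}(1.3332) = +0.735252 -0.455086 = +0.280166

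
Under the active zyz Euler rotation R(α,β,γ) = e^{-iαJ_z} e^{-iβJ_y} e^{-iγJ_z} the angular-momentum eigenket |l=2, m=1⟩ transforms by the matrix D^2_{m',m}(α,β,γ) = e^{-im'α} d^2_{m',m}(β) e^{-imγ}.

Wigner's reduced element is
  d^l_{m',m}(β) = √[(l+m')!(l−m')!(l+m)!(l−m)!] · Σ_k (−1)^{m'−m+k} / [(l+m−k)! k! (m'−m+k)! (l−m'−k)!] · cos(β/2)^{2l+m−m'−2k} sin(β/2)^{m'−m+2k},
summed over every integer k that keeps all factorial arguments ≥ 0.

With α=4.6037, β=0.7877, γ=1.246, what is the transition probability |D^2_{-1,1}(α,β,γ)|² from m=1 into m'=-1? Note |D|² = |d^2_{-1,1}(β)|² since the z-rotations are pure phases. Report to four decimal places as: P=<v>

P=0.1261

Split into d^2_{-1,1}(β=0.7877) × two z-phases.
Half-angle: c=0.923438, s=0.383746. N=√(1·6·6·1)=6.000000
The bounds max(0,m−m')=2 and min(l+m,l−m')=3 give 2 terms
  k=2: (−1)^0·6.0000/(2)·0.9234^2·0.3837^2 = +0.376726
  k=3: (−1)^1·6.0000/(6)·0.9234^0·0.3837^4 = -0.021686
d^2_{-1,1}(0.7877) = +0.376726 -0.021686 = +0.355040
|D^2_{-1,1}|² = |d^2_{-1,1}(β)|² = (+0.355040)² = 0.126054 (the z-rotation phases have unit modulus)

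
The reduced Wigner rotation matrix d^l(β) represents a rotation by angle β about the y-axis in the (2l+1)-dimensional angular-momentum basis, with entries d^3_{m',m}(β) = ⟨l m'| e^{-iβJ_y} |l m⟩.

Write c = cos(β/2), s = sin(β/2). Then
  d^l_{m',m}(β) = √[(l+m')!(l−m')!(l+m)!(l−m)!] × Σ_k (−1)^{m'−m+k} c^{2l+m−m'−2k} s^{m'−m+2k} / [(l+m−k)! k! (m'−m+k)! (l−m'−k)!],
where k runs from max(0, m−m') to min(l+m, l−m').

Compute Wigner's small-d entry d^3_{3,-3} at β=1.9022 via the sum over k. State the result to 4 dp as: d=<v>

d=0.2910

d^3_{3,-3}(β=1.9022) via Wigner's sum:
With c≡cos(β/2)=0.580788 and s≡sin(β/2)=0.814055, N=[720·1·1·720]^{1/2}=720.000000
Admissible k: 0..0 (factorial args all ≥0)
  k=0: (−1)^6·720.0000/(720)·0.5808^0·0.8141^6 = +0.291019
d^3_{3,-3}(1.9022) = +0.291019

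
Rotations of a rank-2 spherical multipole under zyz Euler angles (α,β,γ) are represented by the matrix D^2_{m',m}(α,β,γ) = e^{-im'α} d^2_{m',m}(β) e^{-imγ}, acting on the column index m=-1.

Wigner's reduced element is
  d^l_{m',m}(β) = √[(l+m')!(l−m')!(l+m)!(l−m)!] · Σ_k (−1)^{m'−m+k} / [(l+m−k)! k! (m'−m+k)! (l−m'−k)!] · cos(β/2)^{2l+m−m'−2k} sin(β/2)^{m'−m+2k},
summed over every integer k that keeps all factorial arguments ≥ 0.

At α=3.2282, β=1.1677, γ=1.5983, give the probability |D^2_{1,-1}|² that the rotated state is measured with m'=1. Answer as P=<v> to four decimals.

D^2_{1,-1}(3.2282,1.1677,1.5983) = e^{-i·1·3.2282}·d^2_{1,-1}(1.1677)·e^{-i·-1·1.5983}. Compute d first:
With c≡cos(β/2)=0.834347 and s≡sin(β/2)=0.551240, N=[6·1·1·6]^{1/2}=6.000000
Admissible k: 0..1 (factorial args all ≥0)
  k=0: (−1)^2·6.0000/(2)·0.8343^2·0.5512^2 = +0.634594
  k=1: (−1)^3·6.0000/(6)·0.8343^0·0.5512^4 = -0.092334
d^2_{1,-1}(1.1677) = +0.634594 -0.092334 = +0.542260
|D^2_{1,-1}|² = |d^2_{1,-1}(β)|² = (+0.542260)² = 0.294046 (the z-rotation phases have unit modulus)

P=0.2940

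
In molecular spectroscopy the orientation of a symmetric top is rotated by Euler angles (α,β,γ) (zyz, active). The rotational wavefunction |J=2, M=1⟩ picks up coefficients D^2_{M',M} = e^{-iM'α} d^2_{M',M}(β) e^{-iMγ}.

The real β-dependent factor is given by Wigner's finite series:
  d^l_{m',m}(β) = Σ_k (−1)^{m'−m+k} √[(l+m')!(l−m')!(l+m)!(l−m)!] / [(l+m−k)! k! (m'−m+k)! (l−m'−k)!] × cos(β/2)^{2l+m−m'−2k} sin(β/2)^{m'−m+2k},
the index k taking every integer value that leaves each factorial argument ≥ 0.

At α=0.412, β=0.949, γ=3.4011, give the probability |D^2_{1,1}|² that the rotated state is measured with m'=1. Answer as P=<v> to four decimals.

P=0.0170

First d^2_{1,1}(β=0.949), then the phase factors e^{-i(1)α} and e^{-i(1)γ}:
With c≡cos(β/2)=0.889521 and s≡sin(β/2)=0.456894, N=[6·1·6·1]^{1/2}=6.000000
k∈{0,1} keeps every argument non-negative
  k=0: (−1)^0·6.0000/(6)·0.8895^4·0.4569^0 = +0.626074
  k=1: (−1)^1·6.0000/(2)·0.8895^2·0.4569^2 = -0.495524
d^2_{1,1}(0.949) = +0.626074 -0.495524 = +0.130550
|D^2_{1,1}|² = |d^2_{1,1}(β)|² = (+0.130550)² = 0.017043 (the z-rotation phases have unit modulus)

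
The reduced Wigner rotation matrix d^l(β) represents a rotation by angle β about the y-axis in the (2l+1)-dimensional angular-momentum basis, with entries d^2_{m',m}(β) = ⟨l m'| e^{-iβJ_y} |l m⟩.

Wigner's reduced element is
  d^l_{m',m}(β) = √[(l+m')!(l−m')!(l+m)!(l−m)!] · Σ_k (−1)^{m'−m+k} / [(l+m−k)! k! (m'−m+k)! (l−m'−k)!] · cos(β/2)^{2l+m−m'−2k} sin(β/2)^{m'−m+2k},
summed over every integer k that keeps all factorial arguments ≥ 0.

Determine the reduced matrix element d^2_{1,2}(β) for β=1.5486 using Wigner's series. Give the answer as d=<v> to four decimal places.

d^2_{1,2}(β=1.5486) via Wigner's sum:
Half-angle: c=0.714911, s=0.699216. N=√(6·1·24·1)=12.000000
Admissible k: 1..1 (factorial args all ≥0)
  k=1: (−1)^0·12.0000/(6)·0.7149^3·0.6992^1 = +0.510971
d^2_{1,2}(1.5486) = +0.510971

d=0.5110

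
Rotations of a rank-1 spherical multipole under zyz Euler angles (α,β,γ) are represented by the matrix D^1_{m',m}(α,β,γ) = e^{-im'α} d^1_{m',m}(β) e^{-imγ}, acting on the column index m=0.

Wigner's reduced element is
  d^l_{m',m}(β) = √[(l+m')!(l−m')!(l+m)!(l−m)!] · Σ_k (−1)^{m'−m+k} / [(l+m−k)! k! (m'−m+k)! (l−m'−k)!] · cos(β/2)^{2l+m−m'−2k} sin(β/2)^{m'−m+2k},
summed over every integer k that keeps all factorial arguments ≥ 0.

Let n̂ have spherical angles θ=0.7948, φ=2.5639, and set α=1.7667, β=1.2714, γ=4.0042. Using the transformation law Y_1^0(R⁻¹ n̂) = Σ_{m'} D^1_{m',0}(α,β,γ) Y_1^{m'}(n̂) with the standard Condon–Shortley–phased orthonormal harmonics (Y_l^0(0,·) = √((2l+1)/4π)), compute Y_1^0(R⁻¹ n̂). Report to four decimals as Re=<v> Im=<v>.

Need the full column D^1_{m',0} for m'=−1..1 at α=1.7667, β=1.2714, γ=4.0042.
cos(β/2)=0.804656, sin(β/2)=0.593741
d^1_{-1,0}: single k=1 term ⇒ +0.675651;  D = -0.131517+0.662727i
d^1_{0,0}: k∈[0..1] ⇒ +0.647472 -0.352528 = +0.294943;  D = +0.294943+0.000000i
d^1_{1,0}: single k=0 term ⇒ -0.675651;  D = +0.131517+0.662727i
Y_1^{m'}(θ=0.7948,φ=2.5639) and Σ D·Y over m':
  (-0.1315+0.6627i)·(-0.2066-0.1347i)  (+0.2949+0.0000i)·(+0.3422+0.0000i)  (+0.1315+0.6627i)·(+0.2066-0.1347i)
Y_1^0(R⁻¹ n̂) = +0.333759+0.000000i

Re=0.3338 Im=0.0000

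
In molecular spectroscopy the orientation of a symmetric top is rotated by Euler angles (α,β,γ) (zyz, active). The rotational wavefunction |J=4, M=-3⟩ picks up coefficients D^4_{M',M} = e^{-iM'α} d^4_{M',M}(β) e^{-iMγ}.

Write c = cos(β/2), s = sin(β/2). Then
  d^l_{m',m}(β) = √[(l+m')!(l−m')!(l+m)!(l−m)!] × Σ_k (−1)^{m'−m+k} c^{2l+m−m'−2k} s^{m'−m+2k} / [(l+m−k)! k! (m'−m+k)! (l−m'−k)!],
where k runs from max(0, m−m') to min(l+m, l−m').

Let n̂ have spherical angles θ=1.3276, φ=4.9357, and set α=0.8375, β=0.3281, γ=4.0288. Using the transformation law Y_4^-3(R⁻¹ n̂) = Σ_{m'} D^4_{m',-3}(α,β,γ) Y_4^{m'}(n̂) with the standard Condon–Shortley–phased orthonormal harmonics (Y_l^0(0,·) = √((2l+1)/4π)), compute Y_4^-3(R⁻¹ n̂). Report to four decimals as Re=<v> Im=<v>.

Need the full column D^4_{m',-3} for m'=−4..4 at α=0.8375, β=0.3281, γ=4.0288.
cos(β/2)=0.986574, sin(β/2)=0.163315
d^4_{-4,-3}: single k=1 term ⇒ +0.420222;  D = -0.404822+0.112719i
d^4_{-3,-3}: k∈[0..1] ⇒ +0.897506 -0.172159 = +0.725347;  D = -0.323142+0.649390i
d^4_{-2,-3}: k∈[0..1] ⇒ -0.555902 +0.045700 = -0.510202;  D = -0.187237-0.474603i
d^4_{-1,-3}: k∈[0..1] ⇒ +0.195210 -0.008915 = +0.186294;  D = +0.174514+0.065196i
d^4_{0,-3}: k∈[0..1] ⇒ -0.048172 +0.001320 = -0.046852;  D = -0.041558+0.021634i
d^4_{1,-3}: k∈[0..1] ⇒ +0.008915 -0.000147 = +0.008769;  D = +0.002198-0.008489i
d^4_{2,-3}: k∈[0..1] ⇒ -0.001252 +0.000011 = -0.001241;  D = +0.000684+0.001035i
d^4_{3,-3}: k∈[0..1] ⇒ +0.000129 -0.000001 = +0.000129;  D = -0.000127-0.000019i
d^4_{4,-3}: single k=0 term ⇒ -0.000009;  D = +0.000007-0.000005i
Y_4^{m'}(θ=1.3276,φ=4.9357) and Σ D·Y over m':
  (-0.4048+0.1127i)·(+0.2462-0.3060i)  (-0.3231+0.6494i)·(-0.1711-0.2160i)  (-0.1872-0.4746i)·(+0.1688-0.0809i)  (+0.1745+0.0652i)·(-0.0635-0.2797i)  (-0.0416+0.0216i)·(+0.1458+0.0000i)  (+0.0022-0.0085i)·(+0.0635-0.2797i)  (+0.0007+0.0010i)·(+0.1688+0.0809i)  (-0.0001-0.0000i)·(+0.1711-0.2160i)  (+0.0000-0.0000i)·(+0.2462+0.3060i)
Y_4^-3(R⁻¹ n̂) = +0.059276-0.005405i

Re=0.0593 Im=-0.0054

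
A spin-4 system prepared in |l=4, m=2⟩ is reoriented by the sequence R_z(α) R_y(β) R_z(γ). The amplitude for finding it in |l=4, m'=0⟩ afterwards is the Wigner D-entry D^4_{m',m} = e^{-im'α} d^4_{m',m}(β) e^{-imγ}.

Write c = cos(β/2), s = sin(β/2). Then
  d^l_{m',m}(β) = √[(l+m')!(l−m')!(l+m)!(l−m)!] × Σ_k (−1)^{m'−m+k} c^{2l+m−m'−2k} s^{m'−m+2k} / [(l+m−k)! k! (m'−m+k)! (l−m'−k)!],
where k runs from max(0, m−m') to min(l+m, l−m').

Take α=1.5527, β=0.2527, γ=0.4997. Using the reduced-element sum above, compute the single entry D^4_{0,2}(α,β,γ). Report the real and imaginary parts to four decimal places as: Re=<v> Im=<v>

First d^4_{0,2}(β=0.2527), then the phase factors e^{-i(0)α} and e^{-i(2)γ}:
c=cos(0.2527/2)=0.992028, s=sin(0.2527/2)=0.126014; N=√[24·24·720·2]=910.735966
k∈{2,3,4} keeps every argument non-negative
  k=2: (−1)^0·910.7360/(96)·0.9920^6·0.1260^2 = +0.143583
  k=3: (−1)^1·910.7360/(36)·0.9920^4·0.1260^4 = -0.006178
  k=4: (−1)^2·910.7360/(96)·0.9920^2·0.1260^6 = +0.000037
d^4_{0,2}(0.2527) = +0.143583 -0.006178 +0.000037 = +0.137443
D = (+1.000000+0.000000i)·(+0.137443)·(+0.540807-0.841147i) = +0.074330-0.115609i

Re=0.0743 Im=-0.1156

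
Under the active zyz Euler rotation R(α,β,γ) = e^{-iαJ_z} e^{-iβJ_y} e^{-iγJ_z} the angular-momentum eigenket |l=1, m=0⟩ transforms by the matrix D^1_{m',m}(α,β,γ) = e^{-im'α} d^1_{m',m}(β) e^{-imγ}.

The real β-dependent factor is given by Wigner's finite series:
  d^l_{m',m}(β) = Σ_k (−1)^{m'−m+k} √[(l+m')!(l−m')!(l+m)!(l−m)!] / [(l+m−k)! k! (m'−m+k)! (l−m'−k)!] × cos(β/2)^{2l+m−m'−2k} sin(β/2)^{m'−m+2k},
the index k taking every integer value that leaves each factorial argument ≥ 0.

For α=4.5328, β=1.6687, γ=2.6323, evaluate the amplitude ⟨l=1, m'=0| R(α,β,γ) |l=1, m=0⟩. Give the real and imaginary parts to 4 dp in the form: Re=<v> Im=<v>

Re=-0.0977 Im=0.0000

Split into d^1_{0,0}(β=1.6687) × two z-phases.
With c≡cos(β/2)=0.671659 and s≡sin(β/2)=0.740860, N=[1·1·1·1]^{1/2}=1.000000
The bounds max(0,m−m')=0 and min(l+m,l−m')=1 give 2 terms
  k=0: (−1)^0·1.0000/(1)·0.6717^2·0.7409^0 = +0.451126
  k=1: (−1)^1·1.0000/(1)·0.6717^0·0.7409^2 = -0.548874
d^1_{0,0}(1.6687) = +0.451126 -0.548874 = -0.097747
D = (+1.000000+0.000000i)·(-0.097747)·(+1.000000+0.000000i) = -0.097747+0.000000i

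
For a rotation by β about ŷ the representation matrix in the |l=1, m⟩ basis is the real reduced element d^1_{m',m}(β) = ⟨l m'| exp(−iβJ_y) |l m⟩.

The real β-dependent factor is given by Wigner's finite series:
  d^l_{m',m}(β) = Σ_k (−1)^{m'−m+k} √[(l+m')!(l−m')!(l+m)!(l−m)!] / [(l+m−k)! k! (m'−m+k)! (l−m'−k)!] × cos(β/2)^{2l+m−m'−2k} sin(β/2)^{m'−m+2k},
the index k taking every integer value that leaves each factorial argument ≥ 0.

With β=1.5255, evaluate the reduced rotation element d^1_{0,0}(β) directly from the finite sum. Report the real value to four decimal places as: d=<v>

d^1_{0,0}(β=1.5255) via Wigner's sum:
Half-angle: c=0.722939, s=0.690912. N=√(1·1·1·1)=1.000000
k: max(0,(0)−(0))=0 … min(1+(0),1−(0))=1
  k=0: (−1)^0·1.0000/(1)·0.7229^2·0.6909^0 = +0.522640
  k=1: (−1)^1·1.0000/(1)·0.7229^0·0.6909^2 = -0.477360
d^1_{0,0}(1.5255) = +0.522640 -0.477360 = +0.045281

d=0.0453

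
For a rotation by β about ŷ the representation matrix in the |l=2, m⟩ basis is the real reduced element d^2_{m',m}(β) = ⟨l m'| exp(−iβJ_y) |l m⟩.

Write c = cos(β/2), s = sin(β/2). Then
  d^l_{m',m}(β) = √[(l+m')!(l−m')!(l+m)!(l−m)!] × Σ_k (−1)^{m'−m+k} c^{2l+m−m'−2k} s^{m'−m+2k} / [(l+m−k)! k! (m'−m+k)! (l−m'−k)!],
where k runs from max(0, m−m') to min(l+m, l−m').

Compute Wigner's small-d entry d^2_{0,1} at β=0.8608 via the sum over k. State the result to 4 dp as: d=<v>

d^2_{0,1}(β=0.8608) via Wigner's sum:
Half-angle: c=0.908799, s=0.417234. N=√(2·2·6·1)=4.898979
Admissible k: 1..2 (factorial args all ≥0)
  k=1: (−1)^0·4.8990/(2)·0.9088^3·0.4172^1 = +0.767113
  k=2: (−1)^1·4.8990/(2)·0.9088^1·0.4172^3 = -0.161690
d^2_{0,1}(0.8608) = +0.767113 -0.161690 = +0.605422

d=0.6054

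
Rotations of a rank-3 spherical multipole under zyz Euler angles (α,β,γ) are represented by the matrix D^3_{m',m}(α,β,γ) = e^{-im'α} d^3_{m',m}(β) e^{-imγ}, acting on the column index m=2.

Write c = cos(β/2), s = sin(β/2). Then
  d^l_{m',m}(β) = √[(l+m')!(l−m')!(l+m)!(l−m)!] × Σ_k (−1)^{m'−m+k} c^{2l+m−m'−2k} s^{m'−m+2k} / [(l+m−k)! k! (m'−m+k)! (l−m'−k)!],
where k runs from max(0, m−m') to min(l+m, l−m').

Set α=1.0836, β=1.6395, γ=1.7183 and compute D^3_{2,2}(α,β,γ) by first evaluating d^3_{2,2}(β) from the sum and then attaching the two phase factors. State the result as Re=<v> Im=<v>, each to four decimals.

D^3_{2,2}(1.0836,1.6395,1.7183) = e^{-i·2·1.0836}·d^3_{2,2}(1.6395)·e^{-i·2·1.7183}. Compute d first:
With c≡cos(β/2)=0.682404 and s≡sin(β/2)=0.730975, N=[120·1·120·1]^{1/2}=120.000000
Admissible k: 0..1 (factorial args all ≥0)
  k=0: (−1)^0·120.0000/(120)·0.6824^6·0.7310^0 = +0.100983
  k=1: (−1)^1·120.0000/(24)·0.6824^4·0.7310^2 = -0.579351
d^3_{2,2}(1.6395) = +0.100983 -0.579351 = -0.478367
Attach z-rotation phases: D = e^{-i(2)(1.0836)}·(-0.478367)·e^{-i(2)(1.7183)} = -0.372150-0.300565i

Re=-0.3722 Im=-0.3006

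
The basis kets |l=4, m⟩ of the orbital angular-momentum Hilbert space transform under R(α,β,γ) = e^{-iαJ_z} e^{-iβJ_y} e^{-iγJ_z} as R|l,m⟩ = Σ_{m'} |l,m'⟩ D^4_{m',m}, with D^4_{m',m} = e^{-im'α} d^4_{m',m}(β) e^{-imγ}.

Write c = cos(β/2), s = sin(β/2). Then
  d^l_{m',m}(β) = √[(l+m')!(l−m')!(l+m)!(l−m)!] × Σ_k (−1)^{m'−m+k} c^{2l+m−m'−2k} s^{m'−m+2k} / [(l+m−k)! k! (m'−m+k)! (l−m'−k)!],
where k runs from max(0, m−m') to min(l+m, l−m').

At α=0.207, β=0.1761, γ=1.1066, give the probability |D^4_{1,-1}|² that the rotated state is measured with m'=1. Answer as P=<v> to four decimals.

D^4_{1,-1}(0.207,0.1761,1.1066) = e^{-i·1·0.207}·d^4_{1,-1}(0.1761)·e^{-i·-1·1.1066}. Compute d first:
c=cos(0.1761/2)=0.996126, s=sin(0.1761/2)=0.087936; N=√[120·6·6·120]=720.000000
The bounds max(0,m−m')=0 and min(l+m,l−m')=3 give 4 terms
  k=0: (−1)^2·720.0000/(72)·0.9961^6·0.0879^2 = +0.075548
  k=1: (−1)^3·720.0000/(24)·0.9961^4·0.0879^4 = -0.001766
  k=2: (−1)^4·720.0000/(48)·0.9961^2·0.0879^6 = +0.000007
  k=3: (−1)^5·720.0000/(720)·0.9961^0·0.0879^8 = -0.000000
d^4_{1,-1}(0.1761) = +0.075548 -0.001766 +0.000007 -0.000000 = +0.073788
|D^4_{1,-1}|² = |d^4_{1,-1}(β)|² = (+0.073788)² = 0.005445 (the z-rotation phases have unit modulus)

P=0.0054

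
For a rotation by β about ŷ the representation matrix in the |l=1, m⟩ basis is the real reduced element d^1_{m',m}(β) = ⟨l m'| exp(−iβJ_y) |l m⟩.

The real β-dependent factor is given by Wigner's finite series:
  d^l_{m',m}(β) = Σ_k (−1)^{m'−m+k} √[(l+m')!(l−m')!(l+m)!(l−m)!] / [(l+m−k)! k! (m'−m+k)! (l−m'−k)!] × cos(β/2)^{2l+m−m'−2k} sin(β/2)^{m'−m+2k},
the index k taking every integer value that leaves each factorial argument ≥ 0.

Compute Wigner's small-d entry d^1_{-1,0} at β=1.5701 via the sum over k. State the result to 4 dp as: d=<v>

d=0.7071

d^1_{-1,0}(β=1.5701) via Wigner's sum:
c=cos(1.5701/2)=0.707353, s=sin(1.5701/2)=0.706861; N=√[1·2·1·1]=1.414214
Admissible k: 1..1 (factorial args all ≥0)
  k=1: (−1)^0·1.4142/(1)·0.7074^1·0.7069^1 = +0.707107
d^1_{-1,0}(1.5701) = +0.707107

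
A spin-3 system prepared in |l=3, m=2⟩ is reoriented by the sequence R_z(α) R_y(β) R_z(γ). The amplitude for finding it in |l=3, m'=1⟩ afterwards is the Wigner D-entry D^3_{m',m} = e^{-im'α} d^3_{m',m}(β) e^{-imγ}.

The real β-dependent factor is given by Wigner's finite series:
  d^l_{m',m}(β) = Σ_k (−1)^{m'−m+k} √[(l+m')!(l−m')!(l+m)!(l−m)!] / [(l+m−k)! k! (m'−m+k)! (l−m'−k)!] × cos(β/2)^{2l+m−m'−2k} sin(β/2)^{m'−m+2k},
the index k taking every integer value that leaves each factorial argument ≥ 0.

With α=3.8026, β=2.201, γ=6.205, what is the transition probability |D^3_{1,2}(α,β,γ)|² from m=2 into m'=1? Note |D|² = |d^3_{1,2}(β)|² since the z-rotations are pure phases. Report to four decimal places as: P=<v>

P=0.1318

First d^3_{1,2}(β=2.201), then the phase factors e^{-i(1)α} and e^{-i(2)γ}:
With c≡cos(β/2)=0.453150 and s≡sin(β/2)=0.891434, N=[24·2·120·1]^{1/2}=75.894664
k: max(0,(2)−(1))=1 … min(3+(2),3−(1))=2
  k=1: (−1)^0·75.8947/(24)·0.4532^5·0.8914^1 = +0.053864
  k=2: (−1)^1·75.8947/(12)·0.4532^3·0.8914^3 = -0.416893
d^3_{1,2}(2.201) = +0.053864 -0.416893 = -0.363029
|D^3_{1,2}|² = |d^3_{1,2}(β)|² = (-0.363029)² = 0.131790 (the z-rotation phases have unit modulus)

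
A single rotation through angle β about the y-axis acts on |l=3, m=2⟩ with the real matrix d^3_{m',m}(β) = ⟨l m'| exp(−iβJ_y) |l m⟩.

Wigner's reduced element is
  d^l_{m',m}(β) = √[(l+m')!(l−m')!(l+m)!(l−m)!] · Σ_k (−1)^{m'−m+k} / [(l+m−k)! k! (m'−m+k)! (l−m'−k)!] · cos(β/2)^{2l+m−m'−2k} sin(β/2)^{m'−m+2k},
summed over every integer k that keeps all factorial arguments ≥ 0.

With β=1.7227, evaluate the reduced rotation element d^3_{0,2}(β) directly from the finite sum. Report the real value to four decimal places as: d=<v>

d^3_{0,2}(β=1.7227) via Wigner's sum:
c=cos(1.7227/2)=0.651414, s=sin(1.7227/2)=0.758723; N=√[6·6·120·1]=65.726707
k: max(0,(2)−(0))=2 … min(3+(2),3−(0))=3
  k=2: (−1)^0·65.7267/(12)·0.6514^4·0.7587^2 = +0.567747
  k=3: (−1)^1·65.7267/(12)·0.6514^2·0.7587^4 = -0.770206
d^3_{0,2}(1.7227) = +0.567747 -0.770206 = -0.202459

d=-0.2025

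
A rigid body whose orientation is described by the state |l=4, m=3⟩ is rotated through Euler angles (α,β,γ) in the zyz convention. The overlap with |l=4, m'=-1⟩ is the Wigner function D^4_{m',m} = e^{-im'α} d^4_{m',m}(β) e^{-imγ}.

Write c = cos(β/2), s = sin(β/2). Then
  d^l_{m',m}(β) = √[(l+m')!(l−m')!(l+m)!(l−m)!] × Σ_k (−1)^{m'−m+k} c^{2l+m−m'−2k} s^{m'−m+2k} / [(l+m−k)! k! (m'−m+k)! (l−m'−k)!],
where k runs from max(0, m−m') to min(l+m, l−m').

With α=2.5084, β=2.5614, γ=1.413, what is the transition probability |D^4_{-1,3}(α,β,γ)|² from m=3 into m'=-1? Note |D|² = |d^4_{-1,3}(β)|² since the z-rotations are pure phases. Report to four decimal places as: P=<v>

First d^4_{-1,3}(β=2.5614), then the phase factors e^{-i(-1)α} and e^{-i(3)γ}:
c=cos(2.5614/2)=0.286045, s=sin(2.5614/2)=0.958216; N=√[6·120·5040·1]=1904.940944
k: max(0,(3)−(-1))=4 … min(4+(3),4−(-1))=5
  k=4: (−1)^0·1904.9409/(144)·0.2860^4·0.9582^4 = +0.074663
  k=5: (−1)^1·1904.9409/(240)·0.2860^2·0.9582^6 = -0.502712
d^4_{-1,3}(2.5614) = +0.074663 -0.502712 = -0.428048
|D^4_{-1,3}|² = |d^4_{-1,3}(β)|² = (-0.428048)² = 0.183225 (the z-rotation phases have unit modulus)

P=0.1832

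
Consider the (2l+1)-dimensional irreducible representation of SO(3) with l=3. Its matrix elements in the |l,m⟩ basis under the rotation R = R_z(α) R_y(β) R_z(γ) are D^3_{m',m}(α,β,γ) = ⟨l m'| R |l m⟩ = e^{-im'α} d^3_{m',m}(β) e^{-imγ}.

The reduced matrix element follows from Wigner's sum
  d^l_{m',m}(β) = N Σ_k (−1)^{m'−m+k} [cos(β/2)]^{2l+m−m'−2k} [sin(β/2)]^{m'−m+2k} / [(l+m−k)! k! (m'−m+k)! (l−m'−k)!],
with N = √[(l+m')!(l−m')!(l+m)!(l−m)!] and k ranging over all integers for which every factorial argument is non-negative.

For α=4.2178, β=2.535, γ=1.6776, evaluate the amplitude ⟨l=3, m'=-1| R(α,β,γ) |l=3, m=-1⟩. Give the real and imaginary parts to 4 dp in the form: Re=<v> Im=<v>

Split into d^3_{-1,-1}(β=2.535) × two z-phases.
c=cos(2.535/2)=0.298668, s=sin(2.535/2)=0.954357; N=√[2·24·2·24]=48.000000
The bounds max(0,m−m')=0 and min(l+m,l−m')=2 give 3 terms
  k=0: (−1)^0·48.0000/(48)·0.2987^6·0.9544^0 = +0.000710
  k=1: (−1)^1·48.0000/(6)·0.2987^4·0.9544^2 = -0.057978
  k=2: (−1)^2·48.0000/(8)·0.2987^2·0.9544^4 = +0.443988
d^3_{-1,-1}(2.535) = +0.000710 -0.057978 +0.443988 = +0.386720
D = (-0.474670-0.880164i)·(+0.386720)·(-0.106601+0.994302i) = +0.358005-0.146234i

Re=0.3580 Im=-0.1462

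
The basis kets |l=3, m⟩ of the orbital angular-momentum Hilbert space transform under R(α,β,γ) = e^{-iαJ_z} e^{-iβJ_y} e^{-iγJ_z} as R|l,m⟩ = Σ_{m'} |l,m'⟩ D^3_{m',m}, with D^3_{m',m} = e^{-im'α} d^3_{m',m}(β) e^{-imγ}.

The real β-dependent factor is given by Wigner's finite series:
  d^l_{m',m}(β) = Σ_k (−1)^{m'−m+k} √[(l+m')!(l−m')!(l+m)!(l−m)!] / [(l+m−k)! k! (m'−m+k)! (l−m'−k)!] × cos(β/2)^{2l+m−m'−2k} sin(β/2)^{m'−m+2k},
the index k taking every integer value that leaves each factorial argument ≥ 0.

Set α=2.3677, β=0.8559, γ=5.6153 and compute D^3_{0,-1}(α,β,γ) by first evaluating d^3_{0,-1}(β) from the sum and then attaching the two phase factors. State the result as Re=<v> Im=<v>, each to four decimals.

First d^3_{0,-1}(β=0.8559), then the phase factors e^{-i(0)α} and e^{-i(-1)γ}:
Half-angle: c=0.909818, s=0.415007. N=√(6·6·2·24)=41.569219
k: max(0,(-1)−(0))=0 … min(3+(-1),3−(0))=2
  k=0: (−1)^1·41.5692/(12)·0.9098^5·0.4150^1 = -0.896229
  k=1: (−1)^2·41.5692/(4)·0.9098^3·0.4150^3 = +0.559424
  k=2: (−1)^3·41.5692/(12)·0.9098^1·0.4150^5 = -0.038799
d^3_{0,-1}(0.8559) = -0.896229 +0.559424 -0.038799 = -0.375605
Attach z-rotation phases: D = e^{-i(0)(2.3677)}·(-0.375605)·e^{-i(-1)(5.6153)} = -0.294900+0.232622i

Re=-0.2949 Im=0.2326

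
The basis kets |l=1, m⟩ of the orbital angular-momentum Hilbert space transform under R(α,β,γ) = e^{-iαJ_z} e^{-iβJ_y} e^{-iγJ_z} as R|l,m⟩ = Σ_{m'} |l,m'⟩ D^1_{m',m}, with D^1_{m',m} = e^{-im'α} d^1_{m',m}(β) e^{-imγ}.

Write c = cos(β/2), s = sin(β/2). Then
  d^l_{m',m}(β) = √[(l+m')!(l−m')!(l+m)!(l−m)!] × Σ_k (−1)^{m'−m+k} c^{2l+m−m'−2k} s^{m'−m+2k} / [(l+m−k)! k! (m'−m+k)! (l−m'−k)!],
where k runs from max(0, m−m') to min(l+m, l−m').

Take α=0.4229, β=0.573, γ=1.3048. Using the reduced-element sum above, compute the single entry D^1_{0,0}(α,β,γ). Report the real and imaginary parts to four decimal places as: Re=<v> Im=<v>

First d^1_{0,0}(β=0.573), then the phase factors e^{-i(0)α} and e^{-i(0)γ}:
With c≡cos(β/2)=0.959239 and s≡sin(β/2)=0.282597, N=[1·1·1·1]^{1/2}=1.000000
k: max(0,(0)−(0))=0 … min(1+(0),1−(0))=1
  k=0: (−1)^0·1.0000/(1)·0.9592^2·0.2826^0 = +0.920139
  k=1: (−1)^1·1.0000/(1)·0.9592^0·0.2826^2 = -0.079861
d^1_{0,0}(0.573) = +0.920139 -0.079861 = +0.840278
D = (+1.000000+0.000000i)·(+0.840278)·(+1.000000+0.000000i) = +0.840278+0.000000i

Re=0.8403 Im=0.0000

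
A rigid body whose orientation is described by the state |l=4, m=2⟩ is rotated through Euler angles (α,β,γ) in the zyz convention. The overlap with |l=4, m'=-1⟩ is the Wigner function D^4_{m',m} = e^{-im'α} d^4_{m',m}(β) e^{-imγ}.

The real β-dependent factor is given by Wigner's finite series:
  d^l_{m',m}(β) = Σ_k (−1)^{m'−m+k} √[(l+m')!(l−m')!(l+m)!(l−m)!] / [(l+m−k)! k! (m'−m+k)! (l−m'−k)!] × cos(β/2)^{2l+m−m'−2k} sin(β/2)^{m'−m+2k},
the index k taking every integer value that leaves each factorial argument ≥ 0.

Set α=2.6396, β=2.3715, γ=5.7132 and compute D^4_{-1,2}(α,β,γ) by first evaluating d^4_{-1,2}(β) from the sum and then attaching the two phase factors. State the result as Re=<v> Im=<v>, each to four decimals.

Re=-0.2020 Im=-0.1498

Split into d^4_{-1,2}(β=2.3715) × two z-phases.
c=cos(2.3715/2)=0.375602, s=sin(2.3715/2)=0.926781; N=√[6·120·720·2]=1018.233765
The bounds max(0,m−m')=3 and min(l+m,l−m')=5 give 3 terms
  k=3: (−1)^0·1018.2338/(72)·0.3756^5·0.9268^3 = +0.084156
  k=4: (−1)^1·1018.2338/(48)·0.3756^3·0.9268^5 = -0.768557
  k=5: (−1)^2·1018.2338/(240)·0.3756^1·0.9268^7 = +0.935846
d^4_{-1,2}(2.3715) = +0.084156 -0.768557 +0.935846 = +0.251445
Attach z-rotation phases: D = e^{-i(-1)(2.6396)}·(+0.251445)·e^{-i(2)(5.7132)} = -0.201986-0.149754i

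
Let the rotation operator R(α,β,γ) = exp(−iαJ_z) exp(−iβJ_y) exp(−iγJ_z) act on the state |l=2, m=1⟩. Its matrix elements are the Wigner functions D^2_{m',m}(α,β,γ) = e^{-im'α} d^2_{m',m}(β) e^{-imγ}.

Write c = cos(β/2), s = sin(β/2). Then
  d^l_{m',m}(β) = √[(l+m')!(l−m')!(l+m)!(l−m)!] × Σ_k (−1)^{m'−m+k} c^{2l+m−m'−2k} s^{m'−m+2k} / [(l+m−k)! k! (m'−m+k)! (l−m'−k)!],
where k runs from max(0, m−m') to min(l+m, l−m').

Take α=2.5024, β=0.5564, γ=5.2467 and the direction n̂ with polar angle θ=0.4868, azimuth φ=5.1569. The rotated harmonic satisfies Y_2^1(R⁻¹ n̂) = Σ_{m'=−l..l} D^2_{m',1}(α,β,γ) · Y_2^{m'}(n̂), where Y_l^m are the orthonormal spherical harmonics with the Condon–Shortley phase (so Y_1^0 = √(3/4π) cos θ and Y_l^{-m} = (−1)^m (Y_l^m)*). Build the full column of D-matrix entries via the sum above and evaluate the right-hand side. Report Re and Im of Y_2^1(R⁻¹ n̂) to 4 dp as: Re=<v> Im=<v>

Need the full column D^2_{m',1} for m'=−2..2 at α=2.5024, β=0.5564, γ=5.2467.
cos(β/2)=0.961551, sin(β/2)=0.274625
d^2_{-2,1}: single k=3 term ⇒ +0.039831;  D = +0.038672-0.009541i
d^2_{-1,1}: k∈[2..3] ⇒ +0.209193 -0.005688 = +0.203505;  D = -0.187654-0.078741i
d^2_{0,1}: k∈[1..2] ⇒ +0.598045 -0.048783 = +0.549261;  D = +0.279710+0.472705i
d^2_{1,1}: k∈[0..1] ⇒ +0.854850 -0.209193 = +0.645657;  D = +0.067593-0.642109i
d^2_{2,1}: single k=0 term ⇒ -0.488301;  D = +0.330722-0.359251i
Y_2^{m'}(θ=0.4868,φ=5.1569) and Σ D·Y over m':
  (+0.0387-0.0095i)·(-0.0533+0.0656i)  (-0.1877-0.0787i)·(+0.1374+0.2884i)  (+0.2797+0.4727i)·(+0.4237+0.0000i)  (+0.0676-0.6421i)·(-0.1374+0.2884i)  (+0.3307-0.3593i)·(-0.0533-0.0656i)
Y_2^1(R⁻¹ n̂) = +0.248706+0.243532i

Re=0.2487 Im=0.2435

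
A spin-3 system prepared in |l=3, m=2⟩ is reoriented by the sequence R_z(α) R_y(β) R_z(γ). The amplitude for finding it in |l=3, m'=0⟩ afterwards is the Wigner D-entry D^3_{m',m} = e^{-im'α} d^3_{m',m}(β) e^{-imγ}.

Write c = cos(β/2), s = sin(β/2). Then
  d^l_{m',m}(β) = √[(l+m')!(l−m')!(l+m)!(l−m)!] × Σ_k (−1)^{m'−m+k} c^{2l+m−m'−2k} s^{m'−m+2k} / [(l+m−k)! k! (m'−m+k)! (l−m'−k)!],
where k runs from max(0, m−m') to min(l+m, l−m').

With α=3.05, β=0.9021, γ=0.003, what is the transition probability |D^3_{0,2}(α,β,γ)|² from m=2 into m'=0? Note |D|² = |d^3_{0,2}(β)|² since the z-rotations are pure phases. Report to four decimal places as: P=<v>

P=0.2731

D^3_{0,2}(3.05,0.9021,0.003) = e^{-i·0·3.05}·d^3_{0,2}(0.9021)·e^{-i·2·0.003}. Compute d first:
With c≡cos(β/2)=0.899990 and s≡sin(β/2)=0.435911, N=[6·6·120·1]^{1/2}=65.726707
The bounds max(0,m−m')=2 and min(l+m,l−m')=3 give 2 terms
  k=2: (−1)^0·65.7267/(12)·0.9000^4·0.4359^2 = +0.682820
  k=3: (−1)^1·65.7267/(12)·0.9000^2·0.4359^4 = -0.160187
d^3_{0,2}(0.9021) = +0.682820 -0.160187 = +0.522634
|D^3_{0,2}|² = |d^3_{0,2}(β)|² = (+0.522634)² = 0.273146 (the z-rotation phases have unit modulus)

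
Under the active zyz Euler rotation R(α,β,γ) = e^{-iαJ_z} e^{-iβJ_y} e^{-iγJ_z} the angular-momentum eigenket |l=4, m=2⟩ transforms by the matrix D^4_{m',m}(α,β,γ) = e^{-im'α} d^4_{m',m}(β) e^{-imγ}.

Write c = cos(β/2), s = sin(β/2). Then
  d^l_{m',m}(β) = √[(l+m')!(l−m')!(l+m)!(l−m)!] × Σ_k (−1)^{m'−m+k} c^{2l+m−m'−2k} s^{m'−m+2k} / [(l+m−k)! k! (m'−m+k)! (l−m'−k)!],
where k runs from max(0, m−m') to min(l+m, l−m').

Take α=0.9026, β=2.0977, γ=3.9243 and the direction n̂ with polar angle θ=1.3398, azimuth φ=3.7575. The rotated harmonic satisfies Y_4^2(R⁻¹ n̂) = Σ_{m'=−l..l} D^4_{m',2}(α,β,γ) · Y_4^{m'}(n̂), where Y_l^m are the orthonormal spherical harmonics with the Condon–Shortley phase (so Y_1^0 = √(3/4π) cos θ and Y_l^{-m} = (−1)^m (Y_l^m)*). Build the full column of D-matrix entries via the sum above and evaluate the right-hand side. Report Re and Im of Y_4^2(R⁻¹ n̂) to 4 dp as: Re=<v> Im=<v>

Re=0.2478 Im=0.0046

Need the full column D^4_{m',2} for m'=−4..4 at α=0.9026, β=2.0977, γ=3.9243.
cos(β/2)=0.498568, sin(β/2)=0.866850
d^4_{-4,2}: single k=6 term ⇒ +0.558076;  D = -0.254827+0.496500i
d^4_{-3,2}: k∈[5..6] ⇒ +0.680895 -0.686117 = -0.005222;  D = -0.002169-0.004750i
d^4_{-2,2}: k∈[4..6] ⇒ +0.523319 -1.265597 +0.318826 = -0.423453;  D = -0.411337-0.100567i
d^4_{-1,2}: k∈[3..5] ⇒ +0.283773 -1.286770 +0.777983 = -0.225015;  D = -0.177371+0.138460i
d^4_{0,2}: k∈[2..4] ⇒ +0.109486 -0.882603 +1.000543 = +0.227426;  D = +0.001224-0.227422i
d^4_{1,2}: k∈[1..3] ⇒ +0.028161 -0.425659 +0.857847 = +0.460349;  D = -0.359806-0.287160i
d^4_{2,2}: k∈[0..2] ⇒ +0.003818 -0.138490 +0.523319 = +0.388647;  D = -0.378499+0.088233i
d^4_{3,2}: k∈[0..1] ⇒ -0.024836 +0.225238 = +0.200402;  D = -0.085209+0.181384i
d^4_{4,2}: single k=0 term ⇒ +0.061068;  D = +0.027298+0.054627i
Y_4^{m'}(θ=1.3398,φ=3.7575) and Σ D·Y over m':
  (-0.2548+0.4965i)·(-0.3095-0.2492i)  (-0.0022-0.0047i)·(+0.0723+0.2543i)  (-0.4113-0.1006i)·(-0.0667+0.1893i)  (-0.1774+0.1385i)·(+0.2266-0.1604i)  (+0.0012-0.2274i)·(+0.1612+0.0000i)  (-0.3598-0.2872i)·(-0.2266-0.1604i)  (-0.3785+0.0882i)·(-0.0667-0.1893i)  (-0.0852+0.1814i)·(-0.0723+0.2543i)  (+0.0273+0.0546i)·(-0.3095+0.2492i)
Y_4^2(R⁻¹ n̂) = +0.247760+0.004634i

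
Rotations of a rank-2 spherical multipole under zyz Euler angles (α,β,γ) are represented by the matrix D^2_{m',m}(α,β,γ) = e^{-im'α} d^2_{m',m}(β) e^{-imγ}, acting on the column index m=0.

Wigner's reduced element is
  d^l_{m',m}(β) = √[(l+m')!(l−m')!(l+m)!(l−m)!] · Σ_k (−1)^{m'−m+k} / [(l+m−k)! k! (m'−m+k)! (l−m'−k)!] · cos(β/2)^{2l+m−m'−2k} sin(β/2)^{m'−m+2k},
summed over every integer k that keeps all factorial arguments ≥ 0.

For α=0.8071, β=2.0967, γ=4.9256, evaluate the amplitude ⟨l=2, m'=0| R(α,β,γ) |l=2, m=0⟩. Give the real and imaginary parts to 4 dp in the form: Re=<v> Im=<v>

Re=-0.1220 Im=0.0000

First d^2_{0,0}(β=2.0967), then the phase factors e^{-i(0)α} and e^{-i(0)γ}:
With c≡cos(β/2)=0.499002 and s≡sin(β/2)=0.866601, N=[2·2·2·2]^{1/2}=4.000000
The bounds max(0,m−m')=0 and min(l+m,l−m')=2 give 3 terms
  k=0: (−1)^0·4.0000/(4)·0.4990^4·0.8666^0 = +0.062002
  k=1: (−1)^1·4.0000/(1)·0.4990^2·0.8666^2 = -0.748001
  k=2: (−1)^2·4.0000/(4)·0.4990^0·0.8666^4 = +0.563997
d^2_{0,0}(2.0967) = +0.062002 -0.748001 +0.563997 = -0.122002
Attach z-rotation phases: D = e^{-i(0)(0.8071)}·(-0.122002)·e^{-i(0)(4.9256)} = -0.122002+0.000000i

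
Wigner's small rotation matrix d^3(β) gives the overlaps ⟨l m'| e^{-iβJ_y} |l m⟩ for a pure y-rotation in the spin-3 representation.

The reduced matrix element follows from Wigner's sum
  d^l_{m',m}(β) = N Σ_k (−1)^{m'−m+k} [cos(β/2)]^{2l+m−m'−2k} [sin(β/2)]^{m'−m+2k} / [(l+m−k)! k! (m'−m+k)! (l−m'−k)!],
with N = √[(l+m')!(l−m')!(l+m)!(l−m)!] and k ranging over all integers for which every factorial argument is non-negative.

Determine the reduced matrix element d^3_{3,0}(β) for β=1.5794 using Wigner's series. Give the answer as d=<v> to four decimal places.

d^3_{3,0}(β=1.5794) via Wigner's sum:
With c≡cos(β/2)=0.704058 and s≡sin(β/2)=0.710142, N=[720·1·6·6]^{1/2}=160.996894
The bounds max(0,m−m')=0 and min(l+m,l−m')=0 give 1 term
  k=0: (−1)^3·160.9969/(36)·0.7041^3·0.7101^3 = -0.558955
d^3_{3,0}(1.5794) = -0.558955

d=-0.5590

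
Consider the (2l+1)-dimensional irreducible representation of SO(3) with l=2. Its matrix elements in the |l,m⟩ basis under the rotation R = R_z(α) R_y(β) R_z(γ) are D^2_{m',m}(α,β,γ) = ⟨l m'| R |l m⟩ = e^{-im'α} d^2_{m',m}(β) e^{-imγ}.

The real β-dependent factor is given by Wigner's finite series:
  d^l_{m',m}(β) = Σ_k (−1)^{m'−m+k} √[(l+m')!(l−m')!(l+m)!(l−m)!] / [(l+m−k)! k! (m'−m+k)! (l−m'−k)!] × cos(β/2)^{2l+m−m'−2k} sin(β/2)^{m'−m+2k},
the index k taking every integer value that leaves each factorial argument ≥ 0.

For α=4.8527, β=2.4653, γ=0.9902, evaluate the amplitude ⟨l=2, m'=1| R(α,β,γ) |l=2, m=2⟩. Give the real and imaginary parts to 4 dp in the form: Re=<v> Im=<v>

Re=0.0587 Im=-0.0360

First d^2_{1,2}(β=2.4653), then the phase factors e^{-i(1)α} and e^{-i(2)γ}:
Half-angle: c=0.331739, s=0.943371. N=√(6·1·24·1)=12.000000
The bounds max(0,m−m')=1 and min(l+m,l−m')=1 give 1 term
  k=1: (−1)^0·12.0000/(6)·0.3317^3·0.9434^1 = +0.068881
d^2_{1,2}(2.4653) = +0.068881
Phases: e^{-i·(1)·4.8527}=+0.139851+0.990173i, e^{-i·(2)·0.9902}=-0.398246-0.917279i ⇒ D=+0.058726-0.035998i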